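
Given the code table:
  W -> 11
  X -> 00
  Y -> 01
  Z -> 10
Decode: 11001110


Decoding:
11 -> W
00 -> X
11 -> W
10 -> Z


Result: WXWZ


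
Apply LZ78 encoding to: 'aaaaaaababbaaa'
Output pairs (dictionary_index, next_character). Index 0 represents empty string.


LZ78 encoding steps:
Dictionary: {0: ''}
Step 1: w='' (idx 0), next='a' -> output (0, 'a'), add 'a' as idx 1
Step 2: w='a' (idx 1), next='a' -> output (1, 'a'), add 'aa' as idx 2
Step 3: w='aa' (idx 2), next='a' -> output (2, 'a'), add 'aaa' as idx 3
Step 4: w='a' (idx 1), next='b' -> output (1, 'b'), add 'ab' as idx 4
Step 5: w='ab' (idx 4), next='b' -> output (4, 'b'), add 'abb' as idx 5
Step 6: w='aaa' (idx 3), end of input -> output (3, '')


Encoded: [(0, 'a'), (1, 'a'), (2, 'a'), (1, 'b'), (4, 'b'), (3, '')]


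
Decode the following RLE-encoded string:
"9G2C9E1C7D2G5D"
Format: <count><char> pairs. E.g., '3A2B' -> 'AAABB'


Expanding each <count><char> pair:
  9G -> 'GGGGGGGGG'
  2C -> 'CC'
  9E -> 'EEEEEEEEE'
  1C -> 'C'
  7D -> 'DDDDDDD'
  2G -> 'GG'
  5D -> 'DDDDD'

Decoded = GGGGGGGGGCCEEEEEEEEECDDDDDDDGGDDDDD


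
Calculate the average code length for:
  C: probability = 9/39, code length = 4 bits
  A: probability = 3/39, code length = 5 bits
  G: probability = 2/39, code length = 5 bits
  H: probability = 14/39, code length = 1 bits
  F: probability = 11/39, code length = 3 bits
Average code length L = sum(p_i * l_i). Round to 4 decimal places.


Weighted contributions p_i * l_i:
  C: (9/39) * 4 = 36/39
  A: (3/39) * 5 = 15/39
  G: (2/39) * 5 = 10/39
  H: (14/39) * 1 = 14/39
  F: (11/39) * 3 = 33/39
Sum = (36 + 15 + 10 + 14 + 33)/39 = 108/39

L = 108/39 = 2.7692 bits/symbol


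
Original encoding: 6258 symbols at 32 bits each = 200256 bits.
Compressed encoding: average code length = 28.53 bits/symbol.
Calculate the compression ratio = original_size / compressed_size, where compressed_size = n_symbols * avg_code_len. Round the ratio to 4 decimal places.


original_size = n_symbols * orig_bits = 6258 * 32 = 200256 bits
compressed_size = n_symbols * avg_code_len = 6258 * 28.53 = 178540.74 bits
ratio = original_size / compressed_size = 200256 / 178540.74 = 1.1216

Compression ratio = 1.1216


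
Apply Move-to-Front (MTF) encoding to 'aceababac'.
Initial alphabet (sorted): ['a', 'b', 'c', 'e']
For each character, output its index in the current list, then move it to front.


MTF encoding:
'a': index 0 in ['a', 'b', 'c', 'e'] -> ['a', 'b', 'c', 'e']
'c': index 2 in ['a', 'b', 'c', 'e'] -> ['c', 'a', 'b', 'e']
'e': index 3 in ['c', 'a', 'b', 'e'] -> ['e', 'c', 'a', 'b']
'a': index 2 in ['e', 'c', 'a', 'b'] -> ['a', 'e', 'c', 'b']
'b': index 3 in ['a', 'e', 'c', 'b'] -> ['b', 'a', 'e', 'c']
'a': index 1 in ['b', 'a', 'e', 'c'] -> ['a', 'b', 'e', 'c']
'b': index 1 in ['a', 'b', 'e', 'c'] -> ['b', 'a', 'e', 'c']
'a': index 1 in ['b', 'a', 'e', 'c'] -> ['a', 'b', 'e', 'c']
'c': index 3 in ['a', 'b', 'e', 'c'] -> ['c', 'a', 'b', 'e']


Output: [0, 2, 3, 2, 3, 1, 1, 1, 3]


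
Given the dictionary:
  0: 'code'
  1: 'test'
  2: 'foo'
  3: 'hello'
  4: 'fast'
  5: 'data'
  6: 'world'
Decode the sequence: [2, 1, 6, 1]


Look up each index in the dictionary:
  2 -> 'foo'
  1 -> 'test'
  6 -> 'world'
  1 -> 'test'

Decoded: "foo test world test"


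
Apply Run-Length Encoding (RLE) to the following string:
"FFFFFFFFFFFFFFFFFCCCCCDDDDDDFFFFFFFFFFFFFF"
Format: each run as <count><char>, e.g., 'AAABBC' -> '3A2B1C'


Scanning runs left to right:
  i=0: run of 'F' x 17 -> '17F'
  i=17: run of 'C' x 5 -> '5C'
  i=22: run of 'D' x 6 -> '6D'
  i=28: run of 'F' x 14 -> '14F'

RLE = 17F5C6D14F


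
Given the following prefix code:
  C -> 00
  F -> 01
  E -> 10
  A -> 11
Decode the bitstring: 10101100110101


Decoding step by step:
Bits 10 -> E
Bits 10 -> E
Bits 11 -> A
Bits 00 -> C
Bits 11 -> A
Bits 01 -> F
Bits 01 -> F


Decoded message: EEACAFF


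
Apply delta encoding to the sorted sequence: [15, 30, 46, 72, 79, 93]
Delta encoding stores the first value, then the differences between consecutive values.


First value: 15
Deltas:
  30 - 15 = 15
  46 - 30 = 16
  72 - 46 = 26
  79 - 72 = 7
  93 - 79 = 14


Delta encoded: [15, 15, 16, 26, 7, 14]


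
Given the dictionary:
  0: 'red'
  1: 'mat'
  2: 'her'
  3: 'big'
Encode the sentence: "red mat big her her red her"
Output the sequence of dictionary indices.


Look up each word in the dictionary:
  'red' -> 0
  'mat' -> 1
  'big' -> 3
  'her' -> 2
  'her' -> 2
  'red' -> 0
  'her' -> 2

Encoded: [0, 1, 3, 2, 2, 0, 2]


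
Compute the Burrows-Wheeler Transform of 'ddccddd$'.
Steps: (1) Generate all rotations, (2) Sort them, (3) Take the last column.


Rotations (sorted):
  0: $ddccddd -> last char: d
  1: ccddd$dd -> last char: d
  2: cddd$ddc -> last char: c
  3: d$ddccdd -> last char: d
  4: dccddd$d -> last char: d
  5: dd$ddccd -> last char: d
  6: ddccddd$ -> last char: $
  7: ddd$ddcc -> last char: c


BWT = ddcddd$c


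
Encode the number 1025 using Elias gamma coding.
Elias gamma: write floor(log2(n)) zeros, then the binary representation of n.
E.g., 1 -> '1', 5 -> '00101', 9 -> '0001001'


num_bits = floor(log2(1025)) + 1 = 11
leading_zeros = num_bits - 1 = 10
binary(1025) = 10000000001

Elias gamma(1025) = '0000000000' + '10000000001' = 000000000010000000001 (21 bits)


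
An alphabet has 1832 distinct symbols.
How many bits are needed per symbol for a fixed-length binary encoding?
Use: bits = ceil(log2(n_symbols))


log2(1832) = 10.8392
Bracket: 2^10 = 1024 < 1832 <= 2^11 = 2048
So ceil(log2(1832)) = 11

bits = ceil(log2(1832)) = ceil(10.8392) = 11 bits


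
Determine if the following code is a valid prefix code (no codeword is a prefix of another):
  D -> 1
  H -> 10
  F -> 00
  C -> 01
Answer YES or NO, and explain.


Checking each pair (does one codeword prefix another?):
  D='1' vs H='10': prefix -- VIOLATION

NO -- this is NOT a valid prefix code. D (1) is a prefix of H (10).


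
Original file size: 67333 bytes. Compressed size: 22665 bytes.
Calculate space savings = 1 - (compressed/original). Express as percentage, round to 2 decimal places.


ratio = compressed/original = 22665/67333 = 0.336611
savings = 1 - ratio = 1 - 0.336611 = 0.663389
as a percentage: 0.663389 * 100 = 66.34%

Space savings = 1 - 22665/67333 = 66.34%


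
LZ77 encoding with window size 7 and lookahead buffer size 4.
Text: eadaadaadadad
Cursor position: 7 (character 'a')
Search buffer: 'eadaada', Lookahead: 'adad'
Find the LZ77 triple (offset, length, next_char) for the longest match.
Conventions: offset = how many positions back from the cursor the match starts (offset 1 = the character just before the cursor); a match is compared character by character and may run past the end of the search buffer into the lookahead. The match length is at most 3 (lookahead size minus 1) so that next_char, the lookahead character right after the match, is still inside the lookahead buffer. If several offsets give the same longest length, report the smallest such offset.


Try each offset into the search buffer:
  offset=1 (pos 6, char 'a'): match length 1
  offset=2 (pos 5, char 'd'): match length 0
  offset=3 (pos 4, char 'a'): match length 3
  offset=4 (pos 3, char 'a'): match length 1
  offset=5 (pos 2, char 'd'): match length 0
  offset=6 (pos 1, char 'a'): match length 3
  offset=7 (pos 0, char 'e'): match length 0
Longest match has length 3, found at offsets 3, 6; take the smallest, offset 3.
next_char = character at position 7 + 3 = 10 -> 'd'

Best match: offset=3, length=3 (matching 'ada' starting at position 4)
LZ77 triple: (3, 3, 'd')


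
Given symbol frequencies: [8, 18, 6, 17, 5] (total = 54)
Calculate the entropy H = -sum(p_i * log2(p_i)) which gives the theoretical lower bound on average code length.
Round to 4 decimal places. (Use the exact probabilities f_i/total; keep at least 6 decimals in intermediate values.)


Per-symbol terms -p_i * log2(p_i) with p_i = f_i/54:
  p = 8/54 = 0.148148: log2(p) = -2.754888, -p*log2(p) = 0.408131
  p = 18/54 = 0.333333: log2(p) = -1.584963, -p*log2(p) = 0.528321
  p = 6/54 = 0.111111: log2(p) = -3.169925, -p*log2(p) = 0.352214
  p = 17/54 = 0.314815: log2(p) = -1.667425, -p*log2(p) = 0.524930
  p = 5/54 = 0.092593: log2(p) = -3.432959, -p*log2(p) = 0.317867
H = 0.408131 + 0.528321 + 0.352214 + 0.524930 + 0.317867 = 2.131463

H = 2.1315 bits/symbol


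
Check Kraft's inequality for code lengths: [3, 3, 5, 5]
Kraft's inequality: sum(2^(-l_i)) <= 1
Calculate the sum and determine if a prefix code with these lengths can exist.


Sum = 2^(-3) + 2^(-3) + 2^(-5) + 2^(-5)
    = 0.125 + 0.125 + 0.03125 + 0.03125
    = 10/32 = 0.3125
Since 0.3125 <= 1, Kraft's inequality IS satisfied.
A prefix code with these lengths CAN exist.

Kraft sum = 0.3125. Satisfied.


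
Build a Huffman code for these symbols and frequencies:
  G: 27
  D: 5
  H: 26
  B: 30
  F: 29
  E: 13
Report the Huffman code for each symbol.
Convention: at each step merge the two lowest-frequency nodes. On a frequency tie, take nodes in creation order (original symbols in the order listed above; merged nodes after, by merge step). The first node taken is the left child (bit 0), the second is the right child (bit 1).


Huffman tree construction:
Step 1: Merge D(5) + E(13) = 18
Step 2: Merge (D+E)(18) + H(26) = 44
Step 3: Merge G(27) + F(29) = 56
Step 4: Merge B(30) + ((D+E)+H)(44) = 74
Step 5: Merge (G+F)(56) + (B+((D+E)+H))(74) = 130
Read each symbol's code off the tree from the root (left child = 0, right child = 1).

Codes:
  G: 00 (length 2)
  D: 1100 (length 4)
  H: 111 (length 3)
  B: 10 (length 2)
  F: 01 (length 2)
  E: 1101 (length 4)
Average code length: 322/130 = 2.4769 bits/symbol


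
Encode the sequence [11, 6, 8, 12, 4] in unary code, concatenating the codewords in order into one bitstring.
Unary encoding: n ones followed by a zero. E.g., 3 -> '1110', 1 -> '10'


Encode each number as n ones followed by a terminating 0:
  11 -> 111111111110 (12 bits)
  6 -> 1111110 (7 bits)
  8 -> 111111110 (9 bits)
  12 -> 1111111111110 (13 bits)
  4 -> 11110 (5 bits)
Total length = 12 + 7 + 9 + 13 + 5 = 46 bits.

Unary([11, 6, 8, 12, 4]) = 1111111111101111110111111110111111111111011110 (46 bits)


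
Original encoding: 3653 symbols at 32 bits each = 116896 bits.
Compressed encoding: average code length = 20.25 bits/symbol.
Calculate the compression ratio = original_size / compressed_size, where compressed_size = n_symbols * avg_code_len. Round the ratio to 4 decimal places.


original_size = n_symbols * orig_bits = 3653 * 32 = 116896 bits
compressed_size = n_symbols * avg_code_len = 3653 * 20.25 = 73973.25 bits
ratio = original_size / compressed_size = 116896 / 73973.25 = 1.5802

Compression ratio = 1.5802


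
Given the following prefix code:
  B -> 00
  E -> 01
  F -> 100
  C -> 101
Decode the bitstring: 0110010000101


Decoding step by step:
Bits 01 -> E
Bits 100 -> F
Bits 100 -> F
Bits 00 -> B
Bits 101 -> C


Decoded message: EFFBC


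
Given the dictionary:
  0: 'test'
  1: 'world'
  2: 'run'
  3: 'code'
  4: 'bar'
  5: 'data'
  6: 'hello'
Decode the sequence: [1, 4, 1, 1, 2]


Look up each index in the dictionary:
  1 -> 'world'
  4 -> 'bar'
  1 -> 'world'
  1 -> 'world'
  2 -> 'run'

Decoded: "world bar world world run"


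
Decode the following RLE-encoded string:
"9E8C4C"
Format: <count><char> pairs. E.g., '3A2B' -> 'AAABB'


Expanding each <count><char> pair:
  9E -> 'EEEEEEEEE'
  8C -> 'CCCCCCCC'
  4C -> 'CCCC'

Decoded = EEEEEEEEECCCCCCCCCCCC


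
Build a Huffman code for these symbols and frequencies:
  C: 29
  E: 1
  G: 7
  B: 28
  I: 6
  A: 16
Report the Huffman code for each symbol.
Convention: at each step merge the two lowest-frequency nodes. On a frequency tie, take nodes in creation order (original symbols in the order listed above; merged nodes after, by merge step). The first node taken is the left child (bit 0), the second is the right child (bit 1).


Huffman tree construction:
Step 1: Merge E(1) + I(6) = 7
Step 2: Merge G(7) + (E+I)(7) = 14
Step 3: Merge (G+(E+I))(14) + A(16) = 30
Step 4: Merge B(28) + C(29) = 57
Step 5: Merge ((G+(E+I))+A)(30) + (B+C)(57) = 87
Read each symbol's code off the tree from the root (left child = 0, right child = 1).

Codes:
  C: 11 (length 2)
  E: 0010 (length 4)
  G: 000 (length 3)
  B: 10 (length 2)
  I: 0011 (length 4)
  A: 01 (length 2)
Average code length: 195/87 = 2.2414 bits/symbol


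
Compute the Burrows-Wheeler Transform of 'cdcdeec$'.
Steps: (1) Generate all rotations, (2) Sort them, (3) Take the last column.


Rotations (sorted):
  0: $cdcdeec -> last char: c
  1: c$cdcdee -> last char: e
  2: cdcdeec$ -> last char: $
  3: cdeec$cd -> last char: d
  4: dcdeec$c -> last char: c
  5: deec$cdc -> last char: c
  6: ec$cdcde -> last char: e
  7: eec$cdcd -> last char: d


BWT = ce$dcced


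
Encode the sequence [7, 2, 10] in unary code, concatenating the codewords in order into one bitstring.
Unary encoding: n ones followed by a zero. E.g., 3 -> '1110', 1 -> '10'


Encode each number as n ones followed by a terminating 0:
  7 -> 11111110 (8 bits)
  2 -> 110 (3 bits)
  10 -> 11111111110 (11 bits)
Total length = 8 + 3 + 11 = 22 bits.

Unary([7, 2, 10]) = 1111111011011111111110 (22 bits)


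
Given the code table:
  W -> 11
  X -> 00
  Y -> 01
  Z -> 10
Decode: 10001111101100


Decoding:
10 -> Z
00 -> X
11 -> W
11 -> W
10 -> Z
11 -> W
00 -> X


Result: ZXWWZWX


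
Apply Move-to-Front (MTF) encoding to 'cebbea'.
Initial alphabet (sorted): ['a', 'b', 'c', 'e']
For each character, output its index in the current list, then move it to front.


MTF encoding:
'c': index 2 in ['a', 'b', 'c', 'e'] -> ['c', 'a', 'b', 'e']
'e': index 3 in ['c', 'a', 'b', 'e'] -> ['e', 'c', 'a', 'b']
'b': index 3 in ['e', 'c', 'a', 'b'] -> ['b', 'e', 'c', 'a']
'b': index 0 in ['b', 'e', 'c', 'a'] -> ['b', 'e', 'c', 'a']
'e': index 1 in ['b', 'e', 'c', 'a'] -> ['e', 'b', 'c', 'a']
'a': index 3 in ['e', 'b', 'c', 'a'] -> ['a', 'e', 'b', 'c']


Output: [2, 3, 3, 0, 1, 3]


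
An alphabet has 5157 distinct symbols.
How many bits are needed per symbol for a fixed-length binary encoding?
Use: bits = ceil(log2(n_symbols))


log2(5157) = 12.3323
Bracket: 2^12 = 4096 < 5157 <= 2^13 = 8192
So ceil(log2(5157)) = 13

bits = ceil(log2(5157)) = ceil(12.3323) = 13 bits


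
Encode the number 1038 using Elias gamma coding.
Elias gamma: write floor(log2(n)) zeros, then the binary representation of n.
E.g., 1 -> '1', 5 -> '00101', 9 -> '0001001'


num_bits = floor(log2(1038)) + 1 = 11
leading_zeros = num_bits - 1 = 10
binary(1038) = 10000001110

Elias gamma(1038) = '0000000000' + '10000001110' = 000000000010000001110 (21 bits)


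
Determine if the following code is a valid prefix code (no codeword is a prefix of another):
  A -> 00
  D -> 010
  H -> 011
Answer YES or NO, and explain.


Checking each pair (does one codeword prefix another?):
  A='00' vs D='010': no prefix
  A='00' vs H='011': no prefix
  D='010' vs A='00': no prefix
  D='010' vs H='011': no prefix
  H='011' vs A='00': no prefix
  H='011' vs D='010': no prefix
No violation found over all pairs.

YES -- this is a valid prefix code. No codeword is a prefix of any other codeword.


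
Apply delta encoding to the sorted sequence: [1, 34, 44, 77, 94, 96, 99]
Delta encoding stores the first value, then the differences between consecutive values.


First value: 1
Deltas:
  34 - 1 = 33
  44 - 34 = 10
  77 - 44 = 33
  94 - 77 = 17
  96 - 94 = 2
  99 - 96 = 3


Delta encoded: [1, 33, 10, 33, 17, 2, 3]


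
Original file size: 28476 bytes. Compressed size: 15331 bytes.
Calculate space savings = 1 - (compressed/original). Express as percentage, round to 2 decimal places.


ratio = compressed/original = 15331/28476 = 0.538383
savings = 1 - ratio = 1 - 0.538383 = 0.461617
as a percentage: 0.461617 * 100 = 46.16%

Space savings = 1 - 15331/28476 = 46.16%


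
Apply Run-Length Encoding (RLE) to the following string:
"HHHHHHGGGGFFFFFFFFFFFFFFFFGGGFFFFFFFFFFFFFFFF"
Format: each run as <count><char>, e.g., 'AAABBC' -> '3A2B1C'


Scanning runs left to right:
  i=0: run of 'H' x 6 -> '6H'
  i=6: run of 'G' x 4 -> '4G'
  i=10: run of 'F' x 16 -> '16F'
  i=26: run of 'G' x 3 -> '3G'
  i=29: run of 'F' x 16 -> '16F'

RLE = 6H4G16F3G16F


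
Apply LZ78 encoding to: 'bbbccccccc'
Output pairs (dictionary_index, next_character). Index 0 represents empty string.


LZ78 encoding steps:
Dictionary: {0: ''}
Step 1: w='' (idx 0), next='b' -> output (0, 'b'), add 'b' as idx 1
Step 2: w='b' (idx 1), next='b' -> output (1, 'b'), add 'bb' as idx 2
Step 3: w='' (idx 0), next='c' -> output (0, 'c'), add 'c' as idx 3
Step 4: w='c' (idx 3), next='c' -> output (3, 'c'), add 'cc' as idx 4
Step 5: w='cc' (idx 4), next='c' -> output (4, 'c'), add 'ccc' as idx 5
Step 6: w='c' (idx 3), end of input -> output (3, '')


Encoded: [(0, 'b'), (1, 'b'), (0, 'c'), (3, 'c'), (4, 'c'), (3, '')]


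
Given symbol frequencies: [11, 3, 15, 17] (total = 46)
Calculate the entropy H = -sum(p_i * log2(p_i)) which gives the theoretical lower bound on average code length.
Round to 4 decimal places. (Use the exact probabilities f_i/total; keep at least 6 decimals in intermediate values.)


Per-symbol terms -p_i * log2(p_i) with p_i = f_i/46:
  p = 11/46 = 0.239130: log2(p) = -2.064130, -p*log2(p) = 0.493596
  p = 3/46 = 0.065217: log2(p) = -3.938599, -p*log2(p) = 0.256865
  p = 15/46 = 0.326087: log2(p) = -1.616671, -p*log2(p) = 0.527175
  p = 17/46 = 0.369565: log2(p) = -1.436099, -p*log2(p) = 0.530732
H = 0.493596 + 0.256865 + 0.527175 + 0.530732 = 1.808368

H = 1.8084 bits/symbol


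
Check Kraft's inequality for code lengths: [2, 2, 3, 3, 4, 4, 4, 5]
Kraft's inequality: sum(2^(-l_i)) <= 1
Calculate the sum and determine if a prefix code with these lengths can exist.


Sum = 2^(-2) + 2^(-2) + 2^(-3) + 2^(-3) + 2^(-4) + 2^(-4) + 2^(-4) + 2^(-5)
    = 0.25 + 0.25 + 0.125 + 0.125 + 0.0625 + 0.0625 + 0.0625 + 0.03125
    = 31/32 = 0.96875
Since 0.96875 <= 1, Kraft's inequality IS satisfied.
A prefix code with these lengths CAN exist.

Kraft sum = 0.96875. Satisfied.


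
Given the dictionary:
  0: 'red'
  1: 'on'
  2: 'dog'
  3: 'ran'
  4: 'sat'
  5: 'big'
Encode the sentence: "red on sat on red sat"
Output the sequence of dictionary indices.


Look up each word in the dictionary:
  'red' -> 0
  'on' -> 1
  'sat' -> 4
  'on' -> 1
  'red' -> 0
  'sat' -> 4

Encoded: [0, 1, 4, 1, 0, 4]


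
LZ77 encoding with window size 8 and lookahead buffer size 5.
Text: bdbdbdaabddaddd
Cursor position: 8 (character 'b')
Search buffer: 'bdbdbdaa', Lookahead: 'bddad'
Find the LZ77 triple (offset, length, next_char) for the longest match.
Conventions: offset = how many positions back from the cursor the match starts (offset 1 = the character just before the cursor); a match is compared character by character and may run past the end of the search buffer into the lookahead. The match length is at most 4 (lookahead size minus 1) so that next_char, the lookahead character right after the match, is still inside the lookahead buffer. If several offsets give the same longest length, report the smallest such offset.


Try each offset into the search buffer:
  offset=1 (pos 7, char 'a'): match length 0
  offset=2 (pos 6, char 'a'): match length 0
  offset=3 (pos 5, char 'd'): match length 0
  offset=4 (pos 4, char 'b'): match length 2
  offset=5 (pos 3, char 'd'): match length 0
  offset=6 (pos 2, char 'b'): match length 2
  offset=7 (pos 1, char 'd'): match length 0
  offset=8 (pos 0, char 'b'): match length 2
Longest match has length 2, found at offsets 4, 6, 8; take the smallest, offset 4.
next_char = character at position 8 + 2 = 10 -> 'd'

Best match: offset=4, length=2 (matching 'bd' starting at position 4)
LZ77 triple: (4, 2, 'd')


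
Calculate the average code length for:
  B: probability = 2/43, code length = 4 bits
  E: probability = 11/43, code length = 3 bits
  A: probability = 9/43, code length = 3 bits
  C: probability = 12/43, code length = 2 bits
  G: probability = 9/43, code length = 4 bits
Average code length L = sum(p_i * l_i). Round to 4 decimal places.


Weighted contributions p_i * l_i:
  B: (2/43) * 4 = 8/43
  E: (11/43) * 3 = 33/43
  A: (9/43) * 3 = 27/43
  C: (12/43) * 2 = 24/43
  G: (9/43) * 4 = 36/43
Sum = (8 + 33 + 27 + 24 + 36)/43 = 128/43

L = 128/43 = 2.9767 bits/symbol


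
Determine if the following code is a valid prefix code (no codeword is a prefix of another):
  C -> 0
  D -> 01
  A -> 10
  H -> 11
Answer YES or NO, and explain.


Checking each pair (does one codeword prefix another?):
  C='0' vs D='01': prefix -- VIOLATION

NO -- this is NOT a valid prefix code. C (0) is a prefix of D (01).


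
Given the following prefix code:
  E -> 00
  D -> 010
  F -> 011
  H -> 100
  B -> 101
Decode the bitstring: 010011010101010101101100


Decoding step by step:
Bits 010 -> D
Bits 011 -> F
Bits 010 -> D
Bits 101 -> B
Bits 010 -> D
Bits 101 -> B
Bits 101 -> B
Bits 100 -> H


Decoded message: DFDBDBBH


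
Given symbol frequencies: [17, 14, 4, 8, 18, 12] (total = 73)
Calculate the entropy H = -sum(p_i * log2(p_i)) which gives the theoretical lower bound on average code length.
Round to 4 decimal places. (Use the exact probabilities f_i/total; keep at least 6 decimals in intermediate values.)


Per-symbol terms -p_i * log2(p_i) with p_i = f_i/73:
  p = 17/73 = 0.232877: log2(p) = -2.102362, -p*log2(p) = 0.489591
  p = 14/73 = 0.191781: log2(p) = -2.382470, -p*log2(p) = 0.456912
  p = 4/73 = 0.054795: log2(p) = -4.189825, -p*log2(p) = 0.229579
  p = 8/73 = 0.109589: log2(p) = -3.189825, -p*log2(p) = 0.349570
  p = 18/73 = 0.246575: log2(p) = -2.019900, -p*log2(p) = 0.498057
  p = 12/73 = 0.164384: log2(p) = -2.604862, -p*log2(p) = 0.428197
H = 0.489591 + 0.456912 + 0.229579 + 0.349570 + 0.498057 + 0.428197 = 2.451906

H = 2.4519 bits/symbol


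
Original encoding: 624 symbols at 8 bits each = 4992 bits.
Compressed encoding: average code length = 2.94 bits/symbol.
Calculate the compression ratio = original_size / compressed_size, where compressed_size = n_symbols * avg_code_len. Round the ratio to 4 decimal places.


original_size = n_symbols * orig_bits = 624 * 8 = 4992 bits
compressed_size = n_symbols * avg_code_len = 624 * 2.94 = 1834.56 bits
ratio = original_size / compressed_size = 4992 / 1834.56 = 2.7211

Compression ratio = 2.7211


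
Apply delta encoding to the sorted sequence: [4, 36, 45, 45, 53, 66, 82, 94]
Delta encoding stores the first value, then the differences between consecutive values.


First value: 4
Deltas:
  36 - 4 = 32
  45 - 36 = 9
  45 - 45 = 0
  53 - 45 = 8
  66 - 53 = 13
  82 - 66 = 16
  94 - 82 = 12


Delta encoded: [4, 32, 9, 0, 8, 13, 16, 12]


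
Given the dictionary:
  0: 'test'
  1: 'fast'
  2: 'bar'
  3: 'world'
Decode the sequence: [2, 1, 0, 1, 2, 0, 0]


Look up each index in the dictionary:
  2 -> 'bar'
  1 -> 'fast'
  0 -> 'test'
  1 -> 'fast'
  2 -> 'bar'
  0 -> 'test'
  0 -> 'test'

Decoded: "bar fast test fast bar test test"


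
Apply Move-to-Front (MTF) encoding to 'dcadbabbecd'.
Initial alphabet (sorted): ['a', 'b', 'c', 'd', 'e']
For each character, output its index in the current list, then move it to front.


MTF encoding:
'd': index 3 in ['a', 'b', 'c', 'd', 'e'] -> ['d', 'a', 'b', 'c', 'e']
'c': index 3 in ['d', 'a', 'b', 'c', 'e'] -> ['c', 'd', 'a', 'b', 'e']
'a': index 2 in ['c', 'd', 'a', 'b', 'e'] -> ['a', 'c', 'd', 'b', 'e']
'd': index 2 in ['a', 'c', 'd', 'b', 'e'] -> ['d', 'a', 'c', 'b', 'e']
'b': index 3 in ['d', 'a', 'c', 'b', 'e'] -> ['b', 'd', 'a', 'c', 'e']
'a': index 2 in ['b', 'd', 'a', 'c', 'e'] -> ['a', 'b', 'd', 'c', 'e']
'b': index 1 in ['a', 'b', 'd', 'c', 'e'] -> ['b', 'a', 'd', 'c', 'e']
'b': index 0 in ['b', 'a', 'd', 'c', 'e'] -> ['b', 'a', 'd', 'c', 'e']
'e': index 4 in ['b', 'a', 'd', 'c', 'e'] -> ['e', 'b', 'a', 'd', 'c']
'c': index 4 in ['e', 'b', 'a', 'd', 'c'] -> ['c', 'e', 'b', 'a', 'd']
'd': index 4 in ['c', 'e', 'b', 'a', 'd'] -> ['d', 'c', 'e', 'b', 'a']


Output: [3, 3, 2, 2, 3, 2, 1, 0, 4, 4, 4]


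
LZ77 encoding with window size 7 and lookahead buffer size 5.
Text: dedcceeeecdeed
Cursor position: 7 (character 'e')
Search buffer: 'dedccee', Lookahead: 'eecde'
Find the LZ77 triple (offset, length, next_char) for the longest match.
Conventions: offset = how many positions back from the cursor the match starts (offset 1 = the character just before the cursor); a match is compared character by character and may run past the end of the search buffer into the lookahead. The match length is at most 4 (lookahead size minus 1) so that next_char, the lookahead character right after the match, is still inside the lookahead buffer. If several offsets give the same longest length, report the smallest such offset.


Try each offset into the search buffer:
  offset=1 (pos 6, char 'e'): match length 2
  offset=2 (pos 5, char 'e'): match length 2
  offset=3 (pos 4, char 'c'): match length 0
  offset=4 (pos 3, char 'c'): match length 0
  offset=5 (pos 2, char 'd'): match length 0
  offset=6 (pos 1, char 'e'): match length 1
  offset=7 (pos 0, char 'd'): match length 0
Longest match has length 2, found at offsets 1, 2; take the smallest, offset 1.
next_char = character at position 7 + 2 = 9 -> 'c'

Best match: offset=1, length=2 (matching 'ee' starting at position 6)
LZ77 triple: (1, 2, 'c')


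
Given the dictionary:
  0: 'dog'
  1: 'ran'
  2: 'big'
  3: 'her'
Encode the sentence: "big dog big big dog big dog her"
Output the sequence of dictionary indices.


Look up each word in the dictionary:
  'big' -> 2
  'dog' -> 0
  'big' -> 2
  'big' -> 2
  'dog' -> 0
  'big' -> 2
  'dog' -> 0
  'her' -> 3

Encoded: [2, 0, 2, 2, 0, 2, 0, 3]


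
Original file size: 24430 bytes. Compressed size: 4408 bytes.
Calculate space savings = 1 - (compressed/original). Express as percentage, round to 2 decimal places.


ratio = compressed/original = 4408/24430 = 0.180434
savings = 1 - ratio = 1 - 0.180434 = 0.819566
as a percentage: 0.819566 * 100 = 81.96%

Space savings = 1 - 4408/24430 = 81.96%


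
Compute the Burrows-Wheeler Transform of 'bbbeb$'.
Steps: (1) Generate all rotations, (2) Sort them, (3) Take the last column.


Rotations (sorted):
  0: $bbbeb -> last char: b
  1: b$bbbe -> last char: e
  2: bbbeb$ -> last char: $
  3: bbeb$b -> last char: b
  4: beb$bb -> last char: b
  5: eb$bbb -> last char: b


BWT = be$bbb


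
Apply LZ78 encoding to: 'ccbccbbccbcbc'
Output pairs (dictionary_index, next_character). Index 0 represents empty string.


LZ78 encoding steps:
Dictionary: {0: ''}
Step 1: w='' (idx 0), next='c' -> output (0, 'c'), add 'c' as idx 1
Step 2: w='c' (idx 1), next='b' -> output (1, 'b'), add 'cb' as idx 2
Step 3: w='c' (idx 1), next='c' -> output (1, 'c'), add 'cc' as idx 3
Step 4: w='' (idx 0), next='b' -> output (0, 'b'), add 'b' as idx 4
Step 5: w='b' (idx 4), next='c' -> output (4, 'c'), add 'bc' as idx 5
Step 6: w='cb' (idx 2), next='c' -> output (2, 'c'), add 'cbc' as idx 6
Step 7: w='bc' (idx 5), end of input -> output (5, '')


Encoded: [(0, 'c'), (1, 'b'), (1, 'c'), (0, 'b'), (4, 'c'), (2, 'c'), (5, '')]


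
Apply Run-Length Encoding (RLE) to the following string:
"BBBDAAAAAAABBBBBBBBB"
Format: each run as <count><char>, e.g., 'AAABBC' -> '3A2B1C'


Scanning runs left to right:
  i=0: run of 'B' x 3 -> '3B'
  i=3: run of 'D' x 1 -> '1D'
  i=4: run of 'A' x 7 -> '7A'
  i=11: run of 'B' x 9 -> '9B'

RLE = 3B1D7A9B


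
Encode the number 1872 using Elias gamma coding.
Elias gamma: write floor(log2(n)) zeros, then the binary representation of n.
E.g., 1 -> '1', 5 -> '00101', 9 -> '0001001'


num_bits = floor(log2(1872)) + 1 = 11
leading_zeros = num_bits - 1 = 10
binary(1872) = 11101010000

Elias gamma(1872) = '0000000000' + '11101010000' = 000000000011101010000 (21 bits)


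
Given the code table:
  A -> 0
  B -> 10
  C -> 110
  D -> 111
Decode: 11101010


Decoding:
111 -> D
0 -> A
10 -> B
10 -> B


Result: DABB


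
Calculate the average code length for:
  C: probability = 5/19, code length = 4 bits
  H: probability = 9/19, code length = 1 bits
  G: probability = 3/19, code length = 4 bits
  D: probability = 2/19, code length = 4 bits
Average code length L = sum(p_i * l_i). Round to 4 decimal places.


Weighted contributions p_i * l_i:
  C: (5/19) * 4 = 20/19
  H: (9/19) * 1 = 9/19
  G: (3/19) * 4 = 12/19
  D: (2/19) * 4 = 8/19
Sum = (20 + 9 + 12 + 8)/19 = 49/19

L = 49/19 = 2.5789 bits/symbol


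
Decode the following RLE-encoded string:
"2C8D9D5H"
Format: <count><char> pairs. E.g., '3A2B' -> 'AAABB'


Expanding each <count><char> pair:
  2C -> 'CC'
  8D -> 'DDDDDDDD'
  9D -> 'DDDDDDDDD'
  5H -> 'HHHHH'

Decoded = CCDDDDDDDDDDDDDDDDDHHHHH


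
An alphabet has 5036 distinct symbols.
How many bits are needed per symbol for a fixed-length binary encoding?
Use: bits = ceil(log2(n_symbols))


log2(5036) = 12.2981
Bracket: 2^12 = 4096 < 5036 <= 2^13 = 8192
So ceil(log2(5036)) = 13

bits = ceil(log2(5036)) = ceil(12.2981) = 13 bits


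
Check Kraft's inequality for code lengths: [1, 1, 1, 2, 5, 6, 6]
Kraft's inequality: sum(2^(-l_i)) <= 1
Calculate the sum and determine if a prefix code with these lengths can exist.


Sum = 2^(-1) + 2^(-1) + 2^(-1) + 2^(-2) + 2^(-5) + 2^(-6) + 2^(-6)
    = 0.5 + 0.5 + 0.5 + 0.25 + 0.03125 + 0.015625 + 0.015625
    = 116/64 = 1.8125
Since 1.8125 > 1, Kraft's inequality is NOT satisfied.
A prefix code with these lengths CANNOT exist.

Kraft sum = 1.8125. Not satisfied.


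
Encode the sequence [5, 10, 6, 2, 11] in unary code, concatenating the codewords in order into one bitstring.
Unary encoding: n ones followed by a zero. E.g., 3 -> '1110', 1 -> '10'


Encode each number as n ones followed by a terminating 0:
  5 -> 111110 (6 bits)
  10 -> 11111111110 (11 bits)
  6 -> 1111110 (7 bits)
  2 -> 110 (3 bits)
  11 -> 111111111110 (12 bits)
Total length = 6 + 11 + 7 + 3 + 12 = 39 bits.

Unary([5, 10, 6, 2, 11]) = 111110111111111101111110110111111111110 (39 bits)


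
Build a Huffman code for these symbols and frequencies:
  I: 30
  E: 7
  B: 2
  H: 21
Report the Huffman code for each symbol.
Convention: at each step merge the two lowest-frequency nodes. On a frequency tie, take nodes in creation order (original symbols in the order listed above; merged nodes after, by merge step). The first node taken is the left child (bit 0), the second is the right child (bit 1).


Huffman tree construction:
Step 1: Merge B(2) + E(7) = 9
Step 2: Merge (B+E)(9) + H(21) = 30
Step 3: Merge I(30) + ((B+E)+H)(30) = 60
Read each symbol's code off the tree from the root (left child = 0, right child = 1).

Codes:
  I: 0 (length 1)
  E: 101 (length 3)
  B: 100 (length 3)
  H: 11 (length 2)
Average code length: 99/60 = 1.6500 bits/symbol


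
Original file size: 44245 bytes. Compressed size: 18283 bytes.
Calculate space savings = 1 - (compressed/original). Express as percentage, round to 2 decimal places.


ratio = compressed/original = 18283/44245 = 0.413222
savings = 1 - ratio = 1 - 0.413222 = 0.586778
as a percentage: 0.586778 * 100 = 58.68%

Space savings = 1 - 18283/44245 = 58.68%


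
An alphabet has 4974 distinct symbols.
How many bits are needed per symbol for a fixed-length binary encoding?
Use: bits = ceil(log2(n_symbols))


log2(4974) = 12.2802
Bracket: 2^12 = 4096 < 4974 <= 2^13 = 8192
So ceil(log2(4974)) = 13

bits = ceil(log2(4974)) = ceil(12.2802) = 13 bits


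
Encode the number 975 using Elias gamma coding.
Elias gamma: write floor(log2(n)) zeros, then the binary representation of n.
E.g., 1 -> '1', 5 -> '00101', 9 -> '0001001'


num_bits = floor(log2(975)) + 1 = 10
leading_zeros = num_bits - 1 = 9
binary(975) = 1111001111

Elias gamma(975) = '000000000' + '1111001111' = 0000000001111001111 (19 bits)


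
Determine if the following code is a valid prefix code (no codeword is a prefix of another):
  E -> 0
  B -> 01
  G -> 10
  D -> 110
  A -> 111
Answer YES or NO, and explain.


Checking each pair (does one codeword prefix another?):
  E='0' vs B='01': prefix -- VIOLATION

NO -- this is NOT a valid prefix code. E (0) is a prefix of B (01).


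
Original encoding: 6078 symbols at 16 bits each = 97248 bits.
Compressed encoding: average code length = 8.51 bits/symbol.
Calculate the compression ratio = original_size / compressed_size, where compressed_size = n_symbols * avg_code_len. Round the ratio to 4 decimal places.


original_size = n_symbols * orig_bits = 6078 * 16 = 97248 bits
compressed_size = n_symbols * avg_code_len = 6078 * 8.51 = 51723.78 bits
ratio = original_size / compressed_size = 97248 / 51723.78 = 1.8801

Compression ratio = 1.8801


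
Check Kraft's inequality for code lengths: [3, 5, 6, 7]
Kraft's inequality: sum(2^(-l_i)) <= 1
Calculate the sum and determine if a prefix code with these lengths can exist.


Sum = 2^(-3) + 2^(-5) + 2^(-6) + 2^(-7)
    = 0.125 + 0.03125 + 0.015625 + 0.0078125
    = 23/128 = 0.1796875
Since 0.1796875 <= 1, Kraft's inequality IS satisfied.
A prefix code with these lengths CAN exist.

Kraft sum = 0.1796875. Satisfied.


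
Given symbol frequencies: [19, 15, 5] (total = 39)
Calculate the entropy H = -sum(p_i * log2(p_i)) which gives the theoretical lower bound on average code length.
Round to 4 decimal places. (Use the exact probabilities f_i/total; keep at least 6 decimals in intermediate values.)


Per-symbol terms -p_i * log2(p_i) with p_i = f_i/39:
  p = 19/39 = 0.487179: log2(p) = -1.037475, -p*log2(p) = 0.505436
  p = 15/39 = 0.384615: log2(p) = -1.378512, -p*log2(p) = 0.530197
  p = 5/39 = 0.128205: log2(p) = -2.963474, -p*log2(p) = 0.379933
H = 0.505436 + 0.530197 + 0.379933 = 1.415566

H = 1.4156 bits/symbol


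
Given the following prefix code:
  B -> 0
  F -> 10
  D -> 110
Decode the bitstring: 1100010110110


Decoding step by step:
Bits 110 -> D
Bits 0 -> B
Bits 0 -> B
Bits 10 -> F
Bits 110 -> D
Bits 110 -> D


Decoded message: DBBFDD


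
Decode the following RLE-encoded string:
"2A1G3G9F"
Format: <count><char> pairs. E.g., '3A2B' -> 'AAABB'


Expanding each <count><char> pair:
  2A -> 'AA'
  1G -> 'G'
  3G -> 'GGG'
  9F -> 'FFFFFFFFF'

Decoded = AAGGGGFFFFFFFFF


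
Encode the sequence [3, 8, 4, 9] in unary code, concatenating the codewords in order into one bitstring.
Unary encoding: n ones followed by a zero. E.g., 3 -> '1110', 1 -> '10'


Encode each number as n ones followed by a terminating 0:
  3 -> 1110 (4 bits)
  8 -> 111111110 (9 bits)
  4 -> 11110 (5 bits)
  9 -> 1111111110 (10 bits)
Total length = 4 + 9 + 5 + 10 = 28 bits.

Unary([3, 8, 4, 9]) = 1110111111110111101111111110 (28 bits)


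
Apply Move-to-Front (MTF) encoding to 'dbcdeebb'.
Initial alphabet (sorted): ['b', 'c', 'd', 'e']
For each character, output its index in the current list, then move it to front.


MTF encoding:
'd': index 2 in ['b', 'c', 'd', 'e'] -> ['d', 'b', 'c', 'e']
'b': index 1 in ['d', 'b', 'c', 'e'] -> ['b', 'd', 'c', 'e']
'c': index 2 in ['b', 'd', 'c', 'e'] -> ['c', 'b', 'd', 'e']
'd': index 2 in ['c', 'b', 'd', 'e'] -> ['d', 'c', 'b', 'e']
'e': index 3 in ['d', 'c', 'b', 'e'] -> ['e', 'd', 'c', 'b']
'e': index 0 in ['e', 'd', 'c', 'b'] -> ['e', 'd', 'c', 'b']
'b': index 3 in ['e', 'd', 'c', 'b'] -> ['b', 'e', 'd', 'c']
'b': index 0 in ['b', 'e', 'd', 'c'] -> ['b', 'e', 'd', 'c']


Output: [2, 1, 2, 2, 3, 0, 3, 0]


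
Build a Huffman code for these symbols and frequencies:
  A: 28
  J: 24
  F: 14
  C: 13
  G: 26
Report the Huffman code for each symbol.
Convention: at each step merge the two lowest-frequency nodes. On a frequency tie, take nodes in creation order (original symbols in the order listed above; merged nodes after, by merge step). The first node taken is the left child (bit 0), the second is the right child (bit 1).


Huffman tree construction:
Step 1: Merge C(13) + F(14) = 27
Step 2: Merge J(24) + G(26) = 50
Step 3: Merge (C+F)(27) + A(28) = 55
Step 4: Merge (J+G)(50) + ((C+F)+A)(55) = 105
Read each symbol's code off the tree from the root (left child = 0, right child = 1).

Codes:
  A: 11 (length 2)
  J: 00 (length 2)
  F: 101 (length 3)
  C: 100 (length 3)
  G: 01 (length 2)
Average code length: 237/105 = 2.2571 bits/symbol


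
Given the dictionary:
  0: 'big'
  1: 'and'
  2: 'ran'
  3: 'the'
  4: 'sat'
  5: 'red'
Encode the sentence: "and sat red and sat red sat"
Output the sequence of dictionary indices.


Look up each word in the dictionary:
  'and' -> 1
  'sat' -> 4
  'red' -> 5
  'and' -> 1
  'sat' -> 4
  'red' -> 5
  'sat' -> 4

Encoded: [1, 4, 5, 1, 4, 5, 4]


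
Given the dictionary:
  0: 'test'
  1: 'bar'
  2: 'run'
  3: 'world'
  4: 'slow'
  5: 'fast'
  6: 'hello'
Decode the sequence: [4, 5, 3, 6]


Look up each index in the dictionary:
  4 -> 'slow'
  5 -> 'fast'
  3 -> 'world'
  6 -> 'hello'

Decoded: "slow fast world hello"


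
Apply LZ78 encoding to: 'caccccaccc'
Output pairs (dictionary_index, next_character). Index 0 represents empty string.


LZ78 encoding steps:
Dictionary: {0: ''}
Step 1: w='' (idx 0), next='c' -> output (0, 'c'), add 'c' as idx 1
Step 2: w='' (idx 0), next='a' -> output (0, 'a'), add 'a' as idx 2
Step 3: w='c' (idx 1), next='c' -> output (1, 'c'), add 'cc' as idx 3
Step 4: w='cc' (idx 3), next='a' -> output (3, 'a'), add 'cca' as idx 4
Step 5: w='cc' (idx 3), next='c' -> output (3, 'c'), add 'ccc' as idx 5


Encoded: [(0, 'c'), (0, 'a'), (1, 'c'), (3, 'a'), (3, 'c')]


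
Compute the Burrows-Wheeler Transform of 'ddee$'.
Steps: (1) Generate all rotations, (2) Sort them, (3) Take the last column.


Rotations (sorted):
  0: $ddee -> last char: e
  1: ddee$ -> last char: $
  2: dee$d -> last char: d
  3: e$dde -> last char: e
  4: ee$dd -> last char: d


BWT = e$ded


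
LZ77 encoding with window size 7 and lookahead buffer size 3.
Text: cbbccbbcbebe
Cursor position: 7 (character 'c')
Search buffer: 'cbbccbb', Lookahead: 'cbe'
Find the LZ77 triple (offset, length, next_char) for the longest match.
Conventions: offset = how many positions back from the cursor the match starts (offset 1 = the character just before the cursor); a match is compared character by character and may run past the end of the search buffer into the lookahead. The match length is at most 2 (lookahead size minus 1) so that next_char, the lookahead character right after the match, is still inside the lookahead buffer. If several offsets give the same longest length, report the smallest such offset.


Try each offset into the search buffer:
  offset=1 (pos 6, char 'b'): match length 0
  offset=2 (pos 5, char 'b'): match length 0
  offset=3 (pos 4, char 'c'): match length 2
  offset=4 (pos 3, char 'c'): match length 1
  offset=5 (pos 2, char 'b'): match length 0
  offset=6 (pos 1, char 'b'): match length 0
  offset=7 (pos 0, char 'c'): match length 2
Longest match has length 2, found at offsets 3, 7; take the smallest, offset 3.
next_char = character at position 7 + 2 = 9 -> 'e'

Best match: offset=3, length=2 (matching 'cb' starting at position 4)
LZ77 triple: (3, 2, 'e')


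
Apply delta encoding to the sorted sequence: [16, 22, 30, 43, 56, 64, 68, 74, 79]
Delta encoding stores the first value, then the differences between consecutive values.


First value: 16
Deltas:
  22 - 16 = 6
  30 - 22 = 8
  43 - 30 = 13
  56 - 43 = 13
  64 - 56 = 8
  68 - 64 = 4
  74 - 68 = 6
  79 - 74 = 5


Delta encoded: [16, 6, 8, 13, 13, 8, 4, 6, 5]


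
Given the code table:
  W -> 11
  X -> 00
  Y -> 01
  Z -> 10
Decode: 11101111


Decoding:
11 -> W
10 -> Z
11 -> W
11 -> W


Result: WZWW


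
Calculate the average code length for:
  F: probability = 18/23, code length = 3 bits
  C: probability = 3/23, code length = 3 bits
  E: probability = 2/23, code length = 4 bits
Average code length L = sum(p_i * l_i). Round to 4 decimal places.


Weighted contributions p_i * l_i:
  F: (18/23) * 3 = 54/23
  C: (3/23) * 3 = 9/23
  E: (2/23) * 4 = 8/23
Sum = (54 + 9 + 8)/23 = 71/23

L = 71/23 = 3.0870 bits/symbol


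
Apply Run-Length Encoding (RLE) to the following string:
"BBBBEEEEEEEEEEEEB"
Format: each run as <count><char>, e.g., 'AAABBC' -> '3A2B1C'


Scanning runs left to right:
  i=0: run of 'B' x 4 -> '4B'
  i=4: run of 'E' x 12 -> '12E'
  i=16: run of 'B' x 1 -> '1B'

RLE = 4B12E1B
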